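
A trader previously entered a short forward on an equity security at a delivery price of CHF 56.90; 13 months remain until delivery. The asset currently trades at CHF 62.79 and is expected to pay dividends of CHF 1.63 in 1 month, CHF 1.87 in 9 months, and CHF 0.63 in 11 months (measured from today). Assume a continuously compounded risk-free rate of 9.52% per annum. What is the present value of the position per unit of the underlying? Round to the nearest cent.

PV(remaining dividends) I = 1.63·e^(−0.0952·1/12) + 1.87·e^(−0.0952·9/12) + 0.63·e^(−0.0952·11/12) = 3.9356
Current forward F = (S − I)·e^(rT) = (62.79 − 3.9356)·e^(0.0952·13/12) = 58.8544 × 1.108639 = 65.2483
Value (long) = (F − K)·e^(−rT) = (65.2483 − 56.90) × 0.902007 = 7.5302
Short position value = −(long value) = -CHF 7.53

-CHF 7.53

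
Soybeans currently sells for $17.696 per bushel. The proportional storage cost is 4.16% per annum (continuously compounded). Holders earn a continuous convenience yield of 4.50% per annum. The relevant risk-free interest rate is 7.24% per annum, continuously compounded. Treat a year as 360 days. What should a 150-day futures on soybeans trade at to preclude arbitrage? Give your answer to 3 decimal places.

$18.212 per bushel

Net carry = r + u − y = 0.0724 + 0.0416 − 0.0450 = 0.0690
F = S·e^((r+u−y)T) = 17.696 · e^(0.0690 × 150/360) = 17.696 · e^0.028750
= 17.696 × 1.029167 = $18.212 per bushel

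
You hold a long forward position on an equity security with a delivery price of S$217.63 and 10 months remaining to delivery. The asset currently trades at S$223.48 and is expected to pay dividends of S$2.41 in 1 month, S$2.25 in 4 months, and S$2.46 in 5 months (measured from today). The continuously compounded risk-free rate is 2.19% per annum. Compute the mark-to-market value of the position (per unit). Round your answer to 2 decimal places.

S$2.71

PV(remaining dividends) I = 2.41·e^(−0.0219·1/12) + 2.25·e^(−0.0219·4/12) + 2.46·e^(−0.0219·5/12) = 7.0769
Current forward F = (S − I)·e^(rT) = (223.48 − 7.0769)·e^(0.0219·10/12) = 216.4031 × 1.018418 = 220.3888
Value (long) = (F − K)·e^(−rT) = (220.3888 − 217.63) × 0.981916 = 2.7089
Value = S$2.71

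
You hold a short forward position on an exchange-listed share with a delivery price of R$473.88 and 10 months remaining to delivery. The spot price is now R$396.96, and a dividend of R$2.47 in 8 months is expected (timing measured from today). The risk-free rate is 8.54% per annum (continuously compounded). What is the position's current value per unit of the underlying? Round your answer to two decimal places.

PV(remaining dividends) I = 2.47·e^(−0.0854·8/12) = 2.3333
Current forward F = (S − I)·e^(rT) = (396.96 − 2.3333)·e^(0.0854·10/12) = 394.6267 × 1.073760 = 423.7344
Value (long) = (F − K)·e^(−rT) = (423.7344 − 473.88) × 0.931307 = -46.7009
Short position value = −(long value) = R$46.70

R$46.70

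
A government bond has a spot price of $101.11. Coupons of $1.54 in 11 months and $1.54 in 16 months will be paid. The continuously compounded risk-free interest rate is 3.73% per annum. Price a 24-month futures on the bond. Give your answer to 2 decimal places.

$105.76

PV(coupons) I = 1.54·e^(−0.0373·11/12) + 1.54·e^(−0.0373·16/12)
I = 1.4882 + 1.4653 = 2.9535
F = (S − I)·e^(rT) = (101.11 − 2.9535) · e^(0.0373·24/12)
= 98.1565 · e^0.074600 = 98.1565 × 1.077453 = $105.76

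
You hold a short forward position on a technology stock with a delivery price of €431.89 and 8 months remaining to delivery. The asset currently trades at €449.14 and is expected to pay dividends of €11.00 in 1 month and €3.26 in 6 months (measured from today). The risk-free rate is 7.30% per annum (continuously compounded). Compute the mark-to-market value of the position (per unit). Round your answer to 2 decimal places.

-€23.69

PV(remaining dividends) I = 11.00·e^(−0.0730·1/12) + 3.26·e^(−0.0730·6/12) = 14.0764
Current forward F = (S − I)·e^(rT) = (449.14 − 14.0764)·e^(0.0730·8/12) = 435.0636 × 1.049870 = 456.7602
Value (long) = (F − K)·e^(−rT) = (456.7602 − 431.89) × 0.952499 = 23.6888
Short position value = −(long value) = -€23.69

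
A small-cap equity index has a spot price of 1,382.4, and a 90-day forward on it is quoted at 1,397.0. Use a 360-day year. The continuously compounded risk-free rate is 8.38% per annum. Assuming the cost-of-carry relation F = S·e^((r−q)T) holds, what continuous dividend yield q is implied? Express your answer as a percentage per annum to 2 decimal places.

From F = S·e^((r−q)T): (r − q) = ln(F/S)/T
ln(1397.0/1382.4) = ln(1.010561) = 0.010506
(r − q) = 0.010506 / (90/360) = 0.042024
q = r − ln(F/S)/T = 0.0838 − 0.042024 = 0.041776
q = 4.18%

4.18%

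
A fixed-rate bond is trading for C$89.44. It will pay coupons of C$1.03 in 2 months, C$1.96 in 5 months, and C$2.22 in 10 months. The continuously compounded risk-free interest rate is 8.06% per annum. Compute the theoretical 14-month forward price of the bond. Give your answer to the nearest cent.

C$92.78

PV(coupons) I = 1.03·e^(−0.0806·2/12) + 1.96·e^(−0.0806·5/12) + 2.22·e^(−0.0806·10/12)
I = 1.0163 + 1.8953 + 2.0758 = 4.9874
F = (S − I)·e^(rT) = (89.44 − 4.9874) · e^(0.0806·14/12)
= 84.4526 · e^0.094033 = 84.4526 × 1.098596 = C$92.78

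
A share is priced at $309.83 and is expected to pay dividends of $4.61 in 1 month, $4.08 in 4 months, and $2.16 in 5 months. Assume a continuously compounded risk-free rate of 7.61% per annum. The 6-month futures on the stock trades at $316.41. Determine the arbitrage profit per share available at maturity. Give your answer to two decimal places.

PV(dividends) I = 4.61·e^(−0.0761·1/12) + 4.08·e^(−0.0761·4/12) + 2.16·e^(−0.0761·5/12) = 10.6512
Fair futures F* = (S − I)·e^(rT) = (309.83 − 10.6512)·e^0.038050 = 299.1788 × 1.038783 = 310.7819
Market $316.41 > fair 310.7819: forward overpriced → cash-and-carry (borrow at r, buy the stock and collect the dividends, short the forward).
Profit at T = |F_mkt − F*| = |316.41 − 310.7819| = $5.63 per share

$5.63 per share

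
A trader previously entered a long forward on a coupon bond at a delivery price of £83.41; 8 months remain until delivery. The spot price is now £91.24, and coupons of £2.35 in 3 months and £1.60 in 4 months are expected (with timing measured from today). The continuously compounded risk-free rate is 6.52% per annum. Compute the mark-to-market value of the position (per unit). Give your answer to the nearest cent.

PV(remaining coupons) I = 2.35·e^(−0.0652·3/12) + 1.60·e^(−0.0652·4/12) = 3.8776
Current forward F = (S − I)·e^(rT) = (91.24 − 3.8776)·e^(0.0652·8/12) = 87.3624 × 1.044425 = 91.2435
Value (long) = (F − K)·e^(−rT) = (91.2435 − 83.41) × 0.957464 = 7.5003
Value = £7.50

£7.50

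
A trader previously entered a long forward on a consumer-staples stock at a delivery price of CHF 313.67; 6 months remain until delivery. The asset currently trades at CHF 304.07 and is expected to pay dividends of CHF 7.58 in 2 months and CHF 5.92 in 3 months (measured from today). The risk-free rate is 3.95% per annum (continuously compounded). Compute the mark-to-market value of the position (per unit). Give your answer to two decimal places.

PV(remaining dividends) I = 7.58·e^(−0.0395·2/12) + 5.92·e^(−0.0395·3/12) = 13.3921
Current forward F = (S − I)·e^(rT) = (304.07 − 13.3921)·e^(0.0395·6/12) = 290.6779 × 1.019946 = 296.4758
Value (long) = (F − K)·e^(−rT) = (296.4758 − 313.67) × 0.980444 = -16.8580
Value = -CHF 16.86

-CHF 16.86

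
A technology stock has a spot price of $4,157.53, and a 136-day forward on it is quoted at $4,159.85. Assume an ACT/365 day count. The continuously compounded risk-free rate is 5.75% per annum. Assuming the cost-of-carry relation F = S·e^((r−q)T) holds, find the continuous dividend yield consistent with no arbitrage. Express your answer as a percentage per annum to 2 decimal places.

5.60%

From F = S·e^((r−q)T): (r − q) = ln(F/S)/T
ln(4159.85/4157.53) = ln(1.000558) = 0.000558
(r − q) = 0.000558 / (136/365) = 0.001498
q = r − ln(F/S)/T = 0.0575 − 0.001498 = 0.056002
q = 5.60%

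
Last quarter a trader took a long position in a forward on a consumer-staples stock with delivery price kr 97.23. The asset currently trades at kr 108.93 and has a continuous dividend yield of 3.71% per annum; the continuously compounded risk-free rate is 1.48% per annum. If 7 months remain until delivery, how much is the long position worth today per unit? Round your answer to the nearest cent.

Current fair forward for the remaining 7 months: F = S·e^((r − q)·T), (r − q) = 0.0148 − 0.0371 = -0.0223
F = 108.93 · e^(-0.0223 × 7/12) = 108.93 × 0.987076 = 107.5222
Value of long forward = (F − K)·e^(−rT) = (107.5222 − 97.23) · e^(−0.0148·7/12)
= 10.2922 × 0.991404 = 10.20

kr 10.20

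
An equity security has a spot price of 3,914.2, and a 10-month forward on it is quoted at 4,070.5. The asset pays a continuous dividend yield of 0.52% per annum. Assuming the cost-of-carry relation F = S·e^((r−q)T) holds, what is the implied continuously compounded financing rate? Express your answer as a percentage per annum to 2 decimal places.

From F = S·e^((r−q)T): (r − q) = ln(F/S)/T
ln(4070.5/3914.2) = ln(1.039932) = 0.039155
(r − q) = 0.039155 / (10/12) = 0.046986
r = ln(F/S)/T + q = 0.046986 + 0.0052 = 0.052186
r = 5.22%

5.22%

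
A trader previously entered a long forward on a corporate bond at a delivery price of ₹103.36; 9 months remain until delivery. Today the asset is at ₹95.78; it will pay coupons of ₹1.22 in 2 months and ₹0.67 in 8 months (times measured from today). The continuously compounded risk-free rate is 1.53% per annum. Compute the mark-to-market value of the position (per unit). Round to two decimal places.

PV(remaining coupons) I = 1.22·e^(−0.0153·2/12) + 0.67·e^(−0.0153·8/12) = 1.8801
Current forward F = (S − I)·e^(rT) = (95.78 − 1.8801)·e^(0.0153·9/12) = 93.8999 × 1.011541 = 94.9836
Value (long) = (F − K)·e^(−rT) = (94.9836 − 103.36) × 0.988591 = -8.2808
Value = -₹8.28

-₹8.28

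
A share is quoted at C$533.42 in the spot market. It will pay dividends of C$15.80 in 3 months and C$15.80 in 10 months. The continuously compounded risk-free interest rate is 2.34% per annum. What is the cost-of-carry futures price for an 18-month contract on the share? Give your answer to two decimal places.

C$520.16

PV(dividends) I = 15.80·e^(−0.0234·3/12) + 15.80·e^(−0.0234·10/12)
I = 15.7078 + 15.4949 = 31.2027
F = (S − I)·e^(rT) = (533.42 − 31.2027) · e^(0.0234·18/12)
= 502.2173 · e^0.035100 = 502.2173 × 1.035723 = C$520.16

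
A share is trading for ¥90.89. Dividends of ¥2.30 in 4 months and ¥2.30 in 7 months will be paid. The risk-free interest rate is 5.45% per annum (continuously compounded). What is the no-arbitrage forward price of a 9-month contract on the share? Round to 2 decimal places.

¥90.01

PV(dividends) I = 2.30·e^(−0.0545·4/12) + 2.30·e^(−0.0545·7/12)
I = 2.2586 + 2.2280 = 4.4866
F = (S − I)·e^(rT) = (90.89 − 4.4866) · e^(0.0545·9/12)
= 86.4034 · e^0.040875 = 86.4034 × 1.041722 = ¥90.01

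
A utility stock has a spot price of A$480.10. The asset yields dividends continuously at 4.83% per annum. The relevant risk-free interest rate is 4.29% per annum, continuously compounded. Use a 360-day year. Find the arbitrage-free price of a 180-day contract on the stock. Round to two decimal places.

F = S·e^((r − q)T) = 480.10 · e^((0.0429 − 0.0483) × 180/360)
= 480.10 · e^-0.002700 = 480.10 × 0.997304
F = A$478.81

A$478.81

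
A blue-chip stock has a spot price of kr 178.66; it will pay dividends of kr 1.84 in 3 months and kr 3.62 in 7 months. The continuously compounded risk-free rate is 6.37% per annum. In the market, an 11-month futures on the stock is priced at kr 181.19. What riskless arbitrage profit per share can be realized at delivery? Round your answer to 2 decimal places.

kr 2.60 per share

PV(dividends) I = 1.84·e^(−0.0637·3/12) + 3.62·e^(−0.0637·7/12) = 5.2989
Fair futures F* = (S − I)·e^(rT) = (178.66 − 5.2989)·e^0.058392 = 173.3611 × 1.060130 = 183.7853
Market kr 181.19 < fair 183.7853: forward underpriced → reverse cash-and-carry (short the stock, invest proceeds at r, pay the dividends, go long the forward).
Profit at T = |F_mkt − F*| = |181.19 − 183.7853| = kr 2.60 per share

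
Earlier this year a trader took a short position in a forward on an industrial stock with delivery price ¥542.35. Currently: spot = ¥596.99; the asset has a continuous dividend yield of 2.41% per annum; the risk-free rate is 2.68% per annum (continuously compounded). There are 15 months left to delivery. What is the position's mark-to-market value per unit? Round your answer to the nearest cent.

-¥54.79

Current fair forward for the remaining 15 months: F = S·e^((r − q)·T), (r − q) = 0.0268 − 0.0241 = 0.0027
F = 596.99 · e^(0.0027 × 15/12) = 596.99 × 1.003381 = 599.0084
Value of long forward = (F − K)·e^(−rT) = (599.0084 − 542.35) · e^(−0.0268·15/12)
= 56.6584 × 0.967055 = 54.79
Short position value = −(long value) = -¥54.79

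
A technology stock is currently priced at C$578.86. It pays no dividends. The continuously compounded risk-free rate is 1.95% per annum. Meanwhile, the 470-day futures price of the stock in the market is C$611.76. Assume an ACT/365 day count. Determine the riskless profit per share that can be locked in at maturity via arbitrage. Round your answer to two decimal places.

C$18.18 per share

Fair futures: F* = S·e^(carry·T), with carry = r = 0.0195
F* = 578.86 · e^(0.0195 × 470/365) = 578.86 · e^0.025110 = 578.86 × 1.025428 = C$593.5793
Market C$611.76 > fair C$593.5793: forward overpriced → cash-and-carry (buy spot, short the forward).
At maturity, profit = |F_mkt − F*| = |611.76 − 593.5793| = C$18.18 per share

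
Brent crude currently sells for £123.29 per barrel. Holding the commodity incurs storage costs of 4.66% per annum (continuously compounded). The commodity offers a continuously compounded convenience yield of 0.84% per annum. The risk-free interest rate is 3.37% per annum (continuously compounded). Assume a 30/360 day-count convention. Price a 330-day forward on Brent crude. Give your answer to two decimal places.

£131.69 per barrel

Net carry = r + u − y = 0.0337 + 0.0466 − 0.0084 = 0.0719
F = S·e^((r+u−y)T) = 123.29 · e^(0.0719 × 330/360) = 123.29 · e^0.065908
= 123.29 × 1.068128 = £131.69 per barrel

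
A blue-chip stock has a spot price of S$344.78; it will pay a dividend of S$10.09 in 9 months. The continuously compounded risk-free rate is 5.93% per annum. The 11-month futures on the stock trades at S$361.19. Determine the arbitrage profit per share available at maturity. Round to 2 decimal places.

S$7.34 per share

PV(dividends) I = 10.09·e^(−0.0593·9/12) = 9.6511
Fair futures F* = (S − I)·e^(rT) = (344.78 − 9.6511)·e^0.054358 = 335.1289 × 1.055863 = 353.8502
Market S$361.19 > fair 353.8502: forward overpriced → cash-and-carry (borrow at r, buy the stock and collect the dividends, short the forward).
Profit at T = |F_mkt − F*| = |361.19 − 353.8502| = S$7.34 per share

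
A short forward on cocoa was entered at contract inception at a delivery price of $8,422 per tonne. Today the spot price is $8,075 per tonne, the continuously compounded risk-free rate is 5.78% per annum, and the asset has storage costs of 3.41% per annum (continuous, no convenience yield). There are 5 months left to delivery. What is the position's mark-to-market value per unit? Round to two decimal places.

Current fair forward for the remaining 5 months: F = S·e^((r + u)·T), (r + u) = 0.0578 + 0.0341 = 0.0919
F = 8075 · e^(0.0919 × 5/12) = 8075 × 1.03903424 = 8390.2015
Value of long forward = (F − K)·e^(−rT) = (8390.2015 − 8422) · e^(−0.0578·5/12)
= -31.7985 × 0.97620436 = -31.04
Short position value = −(long value) = $31.04

$31.04 per tonne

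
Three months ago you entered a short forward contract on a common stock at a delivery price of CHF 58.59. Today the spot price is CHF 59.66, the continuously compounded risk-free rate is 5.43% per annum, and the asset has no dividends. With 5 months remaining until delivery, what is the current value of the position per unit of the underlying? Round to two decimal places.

-CHF 2.38

Current fair forward for the remaining 5 months: F = S·e^(r·T), r = 0.0543
F = 59.66 · e^(0.0543 × 5/12) = 59.66 × 1.022883 = 61.0252
Value of long forward = (F − K)·e^(−rT) = (61.0252 − 58.59) · e^(−0.0543·5/12)
= 2.4352 × 0.977629 = 2.38
Short position value = −(long value) = -CHF 2.38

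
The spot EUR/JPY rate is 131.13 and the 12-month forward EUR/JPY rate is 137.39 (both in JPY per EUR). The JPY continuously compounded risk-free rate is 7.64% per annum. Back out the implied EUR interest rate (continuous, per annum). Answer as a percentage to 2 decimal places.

2.98%

F = S·e^((r_JPY − r_EUR)T) ⇒ r_EUR = r_JPY − ln(F/S)/T
ln(137.39/131.13) = 0.046634; /(12/12) = 0.046634
r_EUR = 0.0764 − 0.046634 = 0.029766
r_EUR = 2.98%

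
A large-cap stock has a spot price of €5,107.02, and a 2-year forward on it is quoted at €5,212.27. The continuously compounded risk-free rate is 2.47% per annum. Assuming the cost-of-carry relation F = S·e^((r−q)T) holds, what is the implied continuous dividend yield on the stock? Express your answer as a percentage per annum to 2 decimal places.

From F = S·e^((r−q)T): (r − q) = ln(F/S)/T
ln(5212.27/5107.02) = ln(1.020609) = 0.020400
(r − q) = 0.020400 / (2) = 0.010200
q = r − ln(F/S)/T = 0.0247 − 0.010200 = 0.014500
q = 1.45%

1.45%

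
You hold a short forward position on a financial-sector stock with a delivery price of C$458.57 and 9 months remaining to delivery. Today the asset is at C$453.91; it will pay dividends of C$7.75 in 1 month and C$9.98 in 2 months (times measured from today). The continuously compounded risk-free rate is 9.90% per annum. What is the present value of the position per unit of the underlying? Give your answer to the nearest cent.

PV(remaining dividends) I = 7.75·e^(−0.0990·1/12) + 9.98·e^(−0.0990·2/12) = 17.5030
Current forward F = (S − I)·e^(rT) = (453.91 − 17.5030)·e^(0.0990·9/12) = 436.4070 × 1.077076 = 470.0435
Value (long) = (F − K)·e^(−rT) = (470.0435 − 458.57) × 0.928440 = 10.6525
Short position value = −(long value) = -C$10.65

-C$10.65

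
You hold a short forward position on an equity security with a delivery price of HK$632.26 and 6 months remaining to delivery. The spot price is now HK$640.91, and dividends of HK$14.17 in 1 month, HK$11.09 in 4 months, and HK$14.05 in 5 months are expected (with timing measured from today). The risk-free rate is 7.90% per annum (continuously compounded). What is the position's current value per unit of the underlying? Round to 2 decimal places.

PV(remaining dividends) I = 14.17·e^(−0.0790·1/12) + 11.09·e^(−0.0790·4/12) + 14.05·e^(−0.0790·5/12) = 38.4738
Current forward F = (S − I)·e^(rT) = (640.91 − 38.4738)·e^(0.0790·6/12) = 602.4362 × 1.040290 = 626.7084
Value (long) = (F − K)·e^(−rT) = (626.7084 − 632.26) × 0.961270 = -5.3366
Short position value = −(long value) = HK$5.34

HK$5.34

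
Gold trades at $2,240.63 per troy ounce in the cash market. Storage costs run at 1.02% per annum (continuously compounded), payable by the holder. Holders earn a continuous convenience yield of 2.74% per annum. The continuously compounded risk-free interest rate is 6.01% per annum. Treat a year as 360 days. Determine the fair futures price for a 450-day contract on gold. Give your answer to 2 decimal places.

$2,364.06 per troy ounce

Net carry = r + u − y = 0.0601 + 0.0102 − 0.0274 = 0.0429
F = S·e^((r+u−y)T) = 2240.63 · e^(0.0429 × 450/360) = 2240.63 · e^0.05362500
= 2240.63 × 1.05508887 = $2,364.06 per troy ounce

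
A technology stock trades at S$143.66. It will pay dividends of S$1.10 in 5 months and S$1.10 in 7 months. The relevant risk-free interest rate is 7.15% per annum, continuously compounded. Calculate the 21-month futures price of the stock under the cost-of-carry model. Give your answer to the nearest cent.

S$160.40

PV(dividends) I = 1.10·e^(−0.0715·5/12) + 1.10·e^(−0.0715·7/12)
I = 1.0677 + 1.0551 = 2.1228
F = (S − I)·e^(rT) = (143.66 − 2.1228) · e^(0.0715·21/12)
= 141.5372 · e^0.125125 = 141.5372 × 1.133290 = S$160.40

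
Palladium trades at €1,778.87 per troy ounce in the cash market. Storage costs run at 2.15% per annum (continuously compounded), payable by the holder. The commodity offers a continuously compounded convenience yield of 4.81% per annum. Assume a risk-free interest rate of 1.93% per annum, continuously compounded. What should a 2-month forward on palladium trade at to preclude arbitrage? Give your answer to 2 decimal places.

Net carry = r + u − y = 0.0193 + 0.0215 − 0.0481 = -0.0073
F = S·e^((r+u−y)T) = 1778.87 · e^(-0.0073 × 2/12) = 1778.87 · e^-0.00121667
= 1778.87 × 0.99878407 = €1,776.71 per troy ounce

€1,776.71 per troy ounce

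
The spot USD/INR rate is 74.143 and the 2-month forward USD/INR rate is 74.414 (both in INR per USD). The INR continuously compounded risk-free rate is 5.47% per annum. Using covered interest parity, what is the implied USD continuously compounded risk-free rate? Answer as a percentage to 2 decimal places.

F = S·e^((r_INR − r_USD)T) ⇒ r_USD = r_INR − ln(F/S)/T
ln(74.414/74.143) = 0.003648; /(2/12) = 0.021888
r_USD = 0.0547 − 0.021888 = 0.032812
r_USD = 3.28%

3.28%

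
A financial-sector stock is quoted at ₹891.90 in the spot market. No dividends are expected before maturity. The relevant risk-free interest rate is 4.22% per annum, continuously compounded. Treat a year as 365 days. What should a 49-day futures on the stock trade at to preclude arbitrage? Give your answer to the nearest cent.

F = S·e^(rT) = 891.90 · e^(0.0422 × 49/365)
= 891.90 · e^0.005665 = 891.90 × 1.005681
F = ₹896.97

₹896.97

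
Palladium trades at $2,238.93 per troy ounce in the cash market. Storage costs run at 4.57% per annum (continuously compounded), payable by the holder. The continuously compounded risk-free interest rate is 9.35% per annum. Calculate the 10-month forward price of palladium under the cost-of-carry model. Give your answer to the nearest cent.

$2,514.31 per troy ounce

Net carry = r + u − y = 0.0935 + 0.0457 − 0.0000 = 0.1392
F = S·e^((r+u−y)T) = 2238.93 · e^(0.1392 × 10/12) = 2238.93 · e^0.11600000
= 2238.93 × 1.12299587 = $2,514.31 per troy ounce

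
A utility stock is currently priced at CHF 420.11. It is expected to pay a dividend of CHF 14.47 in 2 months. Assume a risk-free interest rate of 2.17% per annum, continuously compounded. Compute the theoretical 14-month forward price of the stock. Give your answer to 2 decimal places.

PV(dividends) I = 14.47·e^(−0.0217·2/12)
I = 14.4178
F = (S − I)·e^(rT) = (420.11 − 14.4178) · e^(0.0217·14/12)
= 405.6922 · e^0.025317 = 405.6922 × 1.025640 = CHF 416.09

CHF 416.09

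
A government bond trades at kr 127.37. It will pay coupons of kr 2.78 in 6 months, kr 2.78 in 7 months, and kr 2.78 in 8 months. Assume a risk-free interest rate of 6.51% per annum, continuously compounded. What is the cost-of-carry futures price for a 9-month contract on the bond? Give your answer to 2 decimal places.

PV(coupons) I = 2.78·e^(−0.0651·6/12) + 2.78·e^(−0.0651·7/12) + 2.78·e^(−0.0651·8/12)
I = 2.6910 + 2.6764 + 2.6619 = 8.0293
F = (S − I)·e^(rT) = (127.37 − 8.0293) · e^(0.0651·9/12)
= 119.3407 · e^0.048825 = 119.3407 × 1.050037 = kr 125.31

kr 125.31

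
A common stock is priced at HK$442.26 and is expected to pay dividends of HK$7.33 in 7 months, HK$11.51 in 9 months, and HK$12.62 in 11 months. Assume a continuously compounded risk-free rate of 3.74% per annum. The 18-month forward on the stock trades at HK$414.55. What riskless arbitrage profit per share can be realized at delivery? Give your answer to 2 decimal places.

HK$20.91 per share

PV(dividends) I = 7.33·e^(−0.0374·7/12) + 11.51·e^(−0.0374·9/12) + 12.62·e^(−0.0374·11/12) = 30.5581
Fair forward F* = (S − I)·e^(rT) = (442.26 − 30.5581)·e^0.056100 = 411.7019 × 1.057703 = 435.4583
Market HK$414.55 < fair 435.4583: forward underpriced → reverse cash-and-carry (short the stock, invest proceeds at r, pay the dividends, go long the forward).
Profit at T = |F_mkt − F*| = |414.55 − 435.4583| = HK$20.91 per share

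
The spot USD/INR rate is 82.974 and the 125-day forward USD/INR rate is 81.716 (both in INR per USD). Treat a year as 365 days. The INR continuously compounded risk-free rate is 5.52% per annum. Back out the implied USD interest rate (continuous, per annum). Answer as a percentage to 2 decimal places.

F = S·e^((r_INR − r_USD)T) ⇒ r_USD = r_INR − ln(F/S)/T
ln(81.716/82.974) = -0.015277; /(125/365) = -0.044609
r_USD = 0.0552 + 0.044609 = 0.099809
r_USD = 9.98%

9.98%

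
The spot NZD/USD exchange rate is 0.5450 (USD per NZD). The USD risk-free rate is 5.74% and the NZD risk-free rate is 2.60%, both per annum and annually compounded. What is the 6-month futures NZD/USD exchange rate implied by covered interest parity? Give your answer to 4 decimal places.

0.5533

By covered interest parity, F = S · (1+r_USD)^T / (1+r_NZD)^T
= 0.5450 × 1.028300 / 1.012917 = 0.5450 × 1.015187
F = 0.5533 USD per NZD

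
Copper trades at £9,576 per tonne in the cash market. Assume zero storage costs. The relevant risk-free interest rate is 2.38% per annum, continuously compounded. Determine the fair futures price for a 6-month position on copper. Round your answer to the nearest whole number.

F = S·e^(rT) = 9576 · e^(0.0238 × 6/12) = 9576 · e^0.011900
= 9576 × 1.011971 = £9,691 per tonne

£9,691 per tonne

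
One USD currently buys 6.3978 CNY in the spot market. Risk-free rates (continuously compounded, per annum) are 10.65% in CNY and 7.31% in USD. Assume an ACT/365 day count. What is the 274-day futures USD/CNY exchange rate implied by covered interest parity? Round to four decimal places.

6.5602

F = S·e^((r_CNY − r_USD)T) = 6.3978 · e^((0.1065 − 0.0731) × 274/365)
= 6.3978 · e^0.025073 = 6.3978 × 1.025390
F = 6.5602 CNY per USD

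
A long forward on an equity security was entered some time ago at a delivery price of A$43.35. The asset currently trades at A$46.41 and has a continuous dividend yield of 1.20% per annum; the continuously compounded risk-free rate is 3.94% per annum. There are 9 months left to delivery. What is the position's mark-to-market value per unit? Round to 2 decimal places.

A$3.91

Current fair forward for the remaining 9 months: F = S·e^((r − q)·T), (r − q) = 0.0394 − 0.0120 = 0.0274
F = 46.41 · e^(0.0274 × 9/12) = 46.41 × 1.020763 = 47.3736
Value of long forward = (F − K)·e^(−rT) = (47.3736 − 43.35) · e^(−0.0394·9/12)
= 4.0236 × 0.970882 = 3.91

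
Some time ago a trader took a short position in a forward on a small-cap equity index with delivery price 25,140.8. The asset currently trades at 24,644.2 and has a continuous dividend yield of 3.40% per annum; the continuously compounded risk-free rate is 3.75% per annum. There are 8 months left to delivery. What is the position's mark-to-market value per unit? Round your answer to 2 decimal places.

428.19

Current fair forward for the remaining 8 months: F = S·e^((r − q)·T), (r − q) = 0.0375 − 0.0340 = 0.0035
F = 24644.2 · e^(0.0035 × 8/12) = 24644.2 × 1.00233606 = 24701.7703
Value of long forward = (F − K)·e^(−rT) = (24701.7703 − 25140.8) · e^(−0.0375·8/12)
= -439.0297 × 0.97530991 = -428.19
Short position value = −(long value) = 428.19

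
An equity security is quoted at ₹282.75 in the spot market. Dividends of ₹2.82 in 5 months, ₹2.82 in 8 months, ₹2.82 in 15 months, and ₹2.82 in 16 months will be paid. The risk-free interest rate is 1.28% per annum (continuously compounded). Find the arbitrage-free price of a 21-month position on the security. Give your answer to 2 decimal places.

PV(dividends) I = 2.82·e^(−0.0128·5/12) + 2.82·e^(−0.0128·8/12) + 2.82·e^(−0.0128·15/12) + 2.82·e^(−0.0128·16/12)
I = 2.8050 + 2.7960 + 2.7752 + 2.7723 = 11.1485
F = (S − I)·e^(rT) = (282.75 − 11.1485) · e^(0.0128·21/12)
= 271.6015 · e^0.022400 = 271.6015 × 1.022653 = ₹277.75

₹277.75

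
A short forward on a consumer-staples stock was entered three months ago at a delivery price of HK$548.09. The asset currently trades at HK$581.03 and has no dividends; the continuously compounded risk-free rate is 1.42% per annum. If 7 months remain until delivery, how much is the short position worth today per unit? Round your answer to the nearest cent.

Current fair forward for the remaining 7 months: F = S·e^(r·T), r = 0.0142
F = 581.03 · e^(0.0142 × 7/12) = 581.03 × 1.008318 = 585.8630
Value of long forward = (F − K)·e^(−rT) = (585.8630 − 548.09) · e^(−0.0142·7/12)
= 37.7730 × 0.991751 = 37.46
Short position value = −(long value) = -HK$37.46

-HK$37.46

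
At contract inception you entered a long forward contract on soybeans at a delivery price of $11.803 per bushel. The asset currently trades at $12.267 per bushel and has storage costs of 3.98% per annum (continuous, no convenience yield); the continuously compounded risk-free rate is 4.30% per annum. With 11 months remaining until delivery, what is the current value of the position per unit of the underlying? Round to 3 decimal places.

Current fair forward for the remaining 11 months: F = S·e^((r + u)·T), (r + u) = 0.0430 + 0.0398 = 0.0828
F = 12.267 · e^(0.0828 × 11/12) = 12.267 × 1.078855 = 13.2343
Value of long forward = (F − K)·e^(−rT) = (13.2343 − 11.803) · e^(−0.0430·11/12)
= 1.4313 × 0.961350 = 1.376

$1.376 per bushel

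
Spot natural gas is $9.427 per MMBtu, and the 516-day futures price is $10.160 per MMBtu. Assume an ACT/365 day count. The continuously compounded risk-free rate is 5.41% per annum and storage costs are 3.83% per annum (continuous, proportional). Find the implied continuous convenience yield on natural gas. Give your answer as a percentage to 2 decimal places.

F = S·e^((r+u−y)T) ⇒ (r+u−y) = ln(F/S)/T
ln(10.160/9.427) = 0.074881; /T ⇒ 0.052968
y = r + u − ln(F/S)/T = 0.0541 + 0.0383 − 0.052968 = 0.039432
y = 3.94%

3.94%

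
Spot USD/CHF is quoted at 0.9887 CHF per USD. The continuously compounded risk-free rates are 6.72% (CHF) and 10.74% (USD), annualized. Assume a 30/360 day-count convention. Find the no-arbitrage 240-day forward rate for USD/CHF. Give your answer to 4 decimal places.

F = S·e^((r_CHF − r_USD)T) = 0.9887 · e^((0.0672 − 0.1074) × 240/360)
= 0.9887 · e^-0.026800 = 0.9887 × 0.973556
F = 0.9626 CHF per USD

0.9626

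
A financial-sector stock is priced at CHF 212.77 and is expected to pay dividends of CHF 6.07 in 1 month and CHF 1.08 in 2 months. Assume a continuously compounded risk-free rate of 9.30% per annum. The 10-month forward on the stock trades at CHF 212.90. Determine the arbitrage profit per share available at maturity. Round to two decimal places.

CHF 9.36 per share

PV(dividends) I = 6.07·e^(−0.0930·1/12) + 1.08·e^(−0.0930·2/12) = 7.0865
Fair forward F* = (S − I)·e^(rT) = (212.77 − 7.0865)·e^0.077500 = 205.6835 × 1.080582 = 222.2579
Market CHF 212.90 < fair 222.2579: forward underpriced → reverse cash-and-carry (short the stock, invest proceeds at r, pay the dividends, go long the forward).
Profit at T = |F_mkt − F*| = |212.90 − 222.2579| = CHF 9.36 per share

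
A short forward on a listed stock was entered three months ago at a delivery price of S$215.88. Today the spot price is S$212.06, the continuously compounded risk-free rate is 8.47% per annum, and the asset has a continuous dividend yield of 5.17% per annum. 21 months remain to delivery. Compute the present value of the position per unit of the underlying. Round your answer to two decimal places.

-S$7.58

Current fair forward for the remaining 21 months: F = S·e^((r − q)·T), (r − q) = 0.0847 − 0.0517 = 0.0330
F = 212.06 · e^(0.0330 × 21/12) = 212.06 × 1.059450 = 224.6670
Value of long forward = (F − K)·e^(−rT) = (224.6670 − 215.88) · e^(−0.0847·21/12)
= 8.7870 × 0.862237 = 7.58
Short position value = −(long value) = -S$7.58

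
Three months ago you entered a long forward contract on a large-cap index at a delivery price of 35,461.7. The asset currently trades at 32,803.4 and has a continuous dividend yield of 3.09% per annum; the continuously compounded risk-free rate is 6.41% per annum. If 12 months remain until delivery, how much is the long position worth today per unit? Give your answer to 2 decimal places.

Current fair forward for the remaining 12 months: F = S·e^((r − q)·T), (r − q) = 0.0641 − 0.0309 = 0.0332
F = 32803.4 · e^(0.0332 × 12/12) = 32803.4 × 1.03375727 = 33910.7532
Value of long forward = (F − K)·e^(−rT) = (33910.7532 − 35461.7) · e^(−0.0641·12/12)
= -1550.9468 × 0.93791120 = -1454.65

-1454.65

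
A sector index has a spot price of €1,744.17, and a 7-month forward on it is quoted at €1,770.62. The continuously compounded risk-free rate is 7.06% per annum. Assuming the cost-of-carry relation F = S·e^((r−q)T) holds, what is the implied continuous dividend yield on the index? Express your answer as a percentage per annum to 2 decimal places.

4.48%

From F = S·e^((r−q)T): (r − q) = ln(F/S)/T
ln(1770.62/1744.17) = ln(1.015165) = 0.015051
(r − q) = 0.015051 / (7/12) = 0.025802
q = r − ln(F/S)/T = 0.0706 − 0.025802 = 0.044798
q = 4.48%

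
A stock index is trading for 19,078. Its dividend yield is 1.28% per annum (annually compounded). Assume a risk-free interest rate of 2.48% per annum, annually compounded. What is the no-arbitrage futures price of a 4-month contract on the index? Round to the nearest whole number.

F = S · (1+r)^T / (1+q)^T
= 19078 × 1.008199 / 1.004249 = 19078 × 1.003933
F = 19,153

19,153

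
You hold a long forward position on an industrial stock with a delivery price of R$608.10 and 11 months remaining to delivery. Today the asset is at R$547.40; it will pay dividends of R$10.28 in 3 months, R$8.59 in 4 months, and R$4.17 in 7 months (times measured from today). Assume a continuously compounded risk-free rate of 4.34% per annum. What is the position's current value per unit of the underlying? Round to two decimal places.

-R$59.68

PV(remaining dividends) I = 10.28·e^(−0.0434·3/12) + 8.59·e^(−0.0434·4/12) + 4.17·e^(−0.0434·7/12) = 22.7014
Current forward F = (S − I)·e^(rT) = (547.40 − 22.7014)·e^(0.0434·11/12) = 524.6986 × 1.040585 = 545.9935
Value (long) = (F − K)·e^(−rT) = (545.9935 − 608.10) × 0.960998 = -59.6842
Value = -R$59.68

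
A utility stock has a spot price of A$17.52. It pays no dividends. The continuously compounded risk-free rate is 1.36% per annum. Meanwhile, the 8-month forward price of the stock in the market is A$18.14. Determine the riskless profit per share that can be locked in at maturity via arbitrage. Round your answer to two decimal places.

Fair forward: F* = S·e^(carry·T), with carry = r = 0.0136
F* = 17.52 · e^(0.0136 × 8/12) = 17.52 · e^0.009067 = 17.52 × 1.009108 = A$17.6796
Market A$18.14 > fair A$17.6796: forward overpriced → cash-and-carry (buy spot, short the forward).
At maturity, profit = |F_mkt − F*| = |18.14 − 17.6796| = A$0.46 per share

A$0.46 per share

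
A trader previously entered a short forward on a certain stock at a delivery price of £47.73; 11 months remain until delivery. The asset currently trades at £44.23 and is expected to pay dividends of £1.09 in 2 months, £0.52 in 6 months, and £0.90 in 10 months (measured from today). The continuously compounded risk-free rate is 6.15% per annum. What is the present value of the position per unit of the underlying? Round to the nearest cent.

PV(remaining dividends) I = 1.09·e^(−0.0615·2/12) + 0.52·e^(−0.0615·6/12) + 0.90·e^(−0.0615·10/12) = 2.4382
Current forward F = (S − I)·e^(rT) = (44.23 − 2.4382)·e^(0.0615·11/12) = 41.7918 × 1.057994 = 44.2155
Value (long) = (F − K)·e^(−rT) = (44.2155 − 47.73) × 0.945185 = -3.3219
Short position value = −(long value) = £3.32

£3.32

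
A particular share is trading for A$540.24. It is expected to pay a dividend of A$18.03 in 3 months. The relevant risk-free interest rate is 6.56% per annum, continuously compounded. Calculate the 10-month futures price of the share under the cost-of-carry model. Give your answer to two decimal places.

A$551.86

PV(dividends) I = 18.03·e^(−0.0656·3/12)
I = 17.7367
F = (S − I)·e^(rT) = (540.24 − 17.7367) · e^(0.0656·10/12)
= 522.5033 · e^0.054667 = 522.5033 × 1.056189 = A$551.86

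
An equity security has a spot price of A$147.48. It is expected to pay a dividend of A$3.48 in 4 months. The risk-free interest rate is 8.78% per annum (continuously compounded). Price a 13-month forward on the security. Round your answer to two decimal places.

A$158.48

PV(dividends) I = 3.48·e^(−0.0878·4/12)
I = 3.3796
F = (S − I)·e^(rT) = (147.48 − 3.3796) · e^(0.0878·13/12)
= 144.1004 · e^0.095117 = 144.1004 × 1.099788 = A$158.48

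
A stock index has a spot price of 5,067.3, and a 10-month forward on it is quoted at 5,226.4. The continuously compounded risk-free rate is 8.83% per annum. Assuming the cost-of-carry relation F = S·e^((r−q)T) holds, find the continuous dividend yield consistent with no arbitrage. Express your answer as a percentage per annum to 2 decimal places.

From F = S·e^((r−q)T): (r − q) = ln(F/S)/T
ln(5226.4/5067.3) = ln(1.031397) = 0.030914
(r − q) = 0.030914 / (10/12) = 0.037097
q = r − ln(F/S)/T = 0.0883 − 0.037097 = 0.051203
q = 5.12%

5.12%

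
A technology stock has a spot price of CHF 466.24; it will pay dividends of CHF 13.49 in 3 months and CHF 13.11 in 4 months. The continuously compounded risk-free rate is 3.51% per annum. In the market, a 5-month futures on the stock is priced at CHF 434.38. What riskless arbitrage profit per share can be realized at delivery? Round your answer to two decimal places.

PV(dividends) I = 13.49·e^(−0.0351·3/12) + 13.11·e^(−0.0351·4/12) = 26.3296
Fair futures F* = (S − I)·e^(rT) = (466.24 − 26.3296)·e^0.014625 = 439.9104 × 1.014732 = 446.3912
Market CHF 434.38 < fair 446.3912: forward underpriced → reverse cash-and-carry (short the stock, invest proceeds at r, pay the dividends, go long the forward).
Profit at T = |F_mkt − F*| = |434.38 − 446.3912| = CHF 12.01 per share

CHF 12.01 per share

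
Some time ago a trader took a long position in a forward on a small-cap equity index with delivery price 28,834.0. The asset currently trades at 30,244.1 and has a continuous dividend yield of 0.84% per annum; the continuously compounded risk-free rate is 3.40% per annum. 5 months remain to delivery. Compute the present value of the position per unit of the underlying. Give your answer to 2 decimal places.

Current fair forward for the remaining 5 months: F = S·e^((r − q)·T), (r − q) = 0.0340 − 0.0084 = 0.0256
F = 30244.1 · e^(0.0256 × 5/12) = 30244.1 × 1.01072376 = 30568.4305
Value of long forward = (F − K)·e^(−rT) = (30568.4305 − 28834.0) · e^(−0.0340·5/12)
= 1734.4305 × 0.98593321 = 1710.03

1710.03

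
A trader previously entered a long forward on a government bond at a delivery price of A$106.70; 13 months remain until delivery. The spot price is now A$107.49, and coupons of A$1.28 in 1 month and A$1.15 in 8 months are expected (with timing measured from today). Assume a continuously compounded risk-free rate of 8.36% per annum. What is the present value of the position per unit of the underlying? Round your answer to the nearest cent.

A$7.67

PV(remaining coupons) I = 1.28·e^(−0.0836·1/12) + 1.15·e^(−0.0836·8/12) = 2.3588
Current forward F = (S − I)·e^(rT) = (107.49 − 2.3588)·e^(0.0836·13/12) = 105.1312 × 1.094794 = 115.0970
Value (long) = (F − K)·e^(−rT) = (115.0970 − 106.70) × 0.913413 = 7.6699
Value = A$7.67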